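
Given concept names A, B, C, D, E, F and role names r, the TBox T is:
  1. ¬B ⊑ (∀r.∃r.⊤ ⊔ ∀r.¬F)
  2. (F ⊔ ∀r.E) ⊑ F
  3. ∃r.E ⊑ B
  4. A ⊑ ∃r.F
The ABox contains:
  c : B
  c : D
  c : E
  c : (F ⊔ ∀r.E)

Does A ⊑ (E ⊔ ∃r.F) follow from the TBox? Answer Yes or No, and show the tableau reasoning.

1. A ⊑ (E ⊔ ∃r.F)  ⇔  (A ⊓ (¬E ⊓ ∀r.¬F)) unsat w.r.t. T
   all branches close; clash {F, ¬F} at an ∃-successor
2. Hence A ⊑ (E ⊔ ∃r.F): entailed.

Yes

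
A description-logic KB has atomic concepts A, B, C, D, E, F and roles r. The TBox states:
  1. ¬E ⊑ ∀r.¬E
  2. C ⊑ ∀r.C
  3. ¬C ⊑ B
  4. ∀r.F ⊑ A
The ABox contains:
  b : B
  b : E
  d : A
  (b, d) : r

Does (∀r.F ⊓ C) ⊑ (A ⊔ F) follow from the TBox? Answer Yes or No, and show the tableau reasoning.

1. (∀r.F ⊓ C) ⊑ (A ⊔ F)  ⇔  ((∀r.F ⊓ C) ⊓ (¬A ⊓ ¬F)) unsat w.r.t. T
   all branches close; clash {A, ¬A} at x₀
2. Hence (∀r.F ⊓ C) ⊑ (A ⊔ F): entailed.

Yes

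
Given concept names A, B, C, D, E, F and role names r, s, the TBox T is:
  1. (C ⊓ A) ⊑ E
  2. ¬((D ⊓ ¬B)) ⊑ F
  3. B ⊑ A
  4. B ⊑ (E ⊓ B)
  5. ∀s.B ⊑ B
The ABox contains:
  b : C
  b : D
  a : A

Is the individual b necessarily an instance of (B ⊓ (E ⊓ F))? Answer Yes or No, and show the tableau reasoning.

No

1. b : (B ⊓ (E ⊓ F))?  L(b) = {C, D} ∪ {(¬B ⊔ (¬E ⊔ ¬F))}
   open: L(b) ⊇ {C, D, ¬A, ¬B, ∃s.¬B} (+ ∃-successors) — b ∉ (B ⊓ (E ⊓ F)) possible
2. Hence b : (B ⊓ (E ⊓ F)): not entailed.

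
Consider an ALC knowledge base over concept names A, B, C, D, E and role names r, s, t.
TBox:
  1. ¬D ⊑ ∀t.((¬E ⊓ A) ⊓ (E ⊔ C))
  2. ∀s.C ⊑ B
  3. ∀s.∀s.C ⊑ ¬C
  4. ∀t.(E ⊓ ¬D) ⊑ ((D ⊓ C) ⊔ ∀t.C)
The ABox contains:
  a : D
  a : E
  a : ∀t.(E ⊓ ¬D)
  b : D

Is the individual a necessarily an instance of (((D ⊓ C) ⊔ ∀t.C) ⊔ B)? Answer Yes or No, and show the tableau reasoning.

Yes

1. a : (((D ⊓ C) ⊔ ∀t.C) ⊔ B)?  L(a) = {D, E, ∀t.(E ⊓ ¬D)} ∪ {(((¬D ⊔ ¬C) ⊓ ∃t.¬C) ⊓ ¬B)}
   clash {B, ¬B} at a — a ∈ (((D ⊓ C) ⊔ ∀t.C) ⊔ B)
2. Hence a : (((D ⊓ C) ⊔ ∀t.C) ⊔ B): entailed.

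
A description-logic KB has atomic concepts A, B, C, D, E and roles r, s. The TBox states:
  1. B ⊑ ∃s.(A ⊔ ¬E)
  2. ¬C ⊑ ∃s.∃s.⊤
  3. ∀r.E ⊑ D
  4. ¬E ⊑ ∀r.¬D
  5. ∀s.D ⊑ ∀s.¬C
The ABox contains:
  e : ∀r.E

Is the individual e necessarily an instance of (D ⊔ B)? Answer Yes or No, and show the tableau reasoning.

Yes

1. e : (D ⊔ B)?  L(e) = {∀r.E} ∪ {(¬D ⊓ ¬B)}
   clash {D, ¬D} at e — e ∈ (D ⊔ B)
2. Hence e : (D ⊔ B): entailed.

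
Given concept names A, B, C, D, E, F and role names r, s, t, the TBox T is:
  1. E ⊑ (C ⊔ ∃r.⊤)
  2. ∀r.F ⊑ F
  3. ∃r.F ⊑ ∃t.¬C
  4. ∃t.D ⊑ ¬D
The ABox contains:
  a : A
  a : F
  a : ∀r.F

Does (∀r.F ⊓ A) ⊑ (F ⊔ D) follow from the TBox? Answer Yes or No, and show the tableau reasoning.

1. (∀r.F ⊓ A) ⊑ (F ⊔ D)  ⇔  ((∀r.F ⊓ A) ⊓ (¬F ⊓ ¬D)) unsat w.r.t. T
   all branches close; clash {F, ¬F} at x₀
2. Hence (∀r.F ⊓ A) ⊑ (F ⊔ D): entailed.

Yes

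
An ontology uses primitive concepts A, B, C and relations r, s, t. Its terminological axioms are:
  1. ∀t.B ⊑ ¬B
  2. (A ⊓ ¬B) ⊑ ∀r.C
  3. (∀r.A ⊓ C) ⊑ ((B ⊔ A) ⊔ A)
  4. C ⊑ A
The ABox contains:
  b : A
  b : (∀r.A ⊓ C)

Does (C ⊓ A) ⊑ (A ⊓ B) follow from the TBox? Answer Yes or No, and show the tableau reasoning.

No

1. (C ⊓ A) ⊑ (A ⊓ B)  ⇔  ((C ⊓ A) ⊓ (¬A ⊔ ¬B)) unsat w.r.t. T
   open: L(x₀) ⊇ {A, C, ¬B, ∀r.C}
2. Hence (C ⊓ A) ⊑ (A ⊓ B): not entailed.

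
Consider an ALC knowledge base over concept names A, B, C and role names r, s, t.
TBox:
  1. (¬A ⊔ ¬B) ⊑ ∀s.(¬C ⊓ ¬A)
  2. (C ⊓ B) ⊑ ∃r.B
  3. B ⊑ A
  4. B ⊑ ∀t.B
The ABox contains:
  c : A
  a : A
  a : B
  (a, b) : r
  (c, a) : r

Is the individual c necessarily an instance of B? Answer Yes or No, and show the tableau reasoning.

No

1. c : B?  L(c) = {A} ∪ {¬B}
   open: L(c) ⊇ {A, ¬B, ∀s.(¬C ⊓ ¬A)} — c ∉ B possible
2. Hence c : B: not entailed.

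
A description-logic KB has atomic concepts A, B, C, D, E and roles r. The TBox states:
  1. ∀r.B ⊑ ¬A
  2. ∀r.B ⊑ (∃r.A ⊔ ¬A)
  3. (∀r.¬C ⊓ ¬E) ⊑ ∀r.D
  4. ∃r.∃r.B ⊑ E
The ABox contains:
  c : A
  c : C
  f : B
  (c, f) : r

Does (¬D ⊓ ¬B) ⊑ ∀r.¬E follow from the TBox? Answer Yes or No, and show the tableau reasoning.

1. (¬D ⊓ ¬B) ⊑ ∀r.¬E  ⇔  ((¬D ⊓ ¬B) ⊓ ∃r.E) unsat w.r.t. T
   open: L(x₀) ⊇ {¬B, ¬D, ∀r.∀r.¬B, ∃r.C, ∃r.E, …} (+ ∃-successors)
2. Hence (¬D ⊓ ¬B) ⊑ ∀r.¬E: not entailed.

No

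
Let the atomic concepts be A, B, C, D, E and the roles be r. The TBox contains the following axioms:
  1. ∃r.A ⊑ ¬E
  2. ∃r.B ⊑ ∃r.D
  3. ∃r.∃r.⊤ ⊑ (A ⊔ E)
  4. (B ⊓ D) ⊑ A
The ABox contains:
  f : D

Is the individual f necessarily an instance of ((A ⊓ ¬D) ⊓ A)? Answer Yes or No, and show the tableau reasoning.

No

1. f : ((A ⊓ ¬D) ⊓ A)?  L(f) = {D} ∪ {((¬A ⊔ D) ⊔ ¬A)}
   open: L(f) ⊇ {D, ¬B, ∀r.¬A, ∀r.¬B, ∀r.∀r.⊥} — f ∉ ((A ⊓ ¬D) ⊓ A) possible
2. Hence f : ((A ⊓ ¬D) ⊓ A): not entailed.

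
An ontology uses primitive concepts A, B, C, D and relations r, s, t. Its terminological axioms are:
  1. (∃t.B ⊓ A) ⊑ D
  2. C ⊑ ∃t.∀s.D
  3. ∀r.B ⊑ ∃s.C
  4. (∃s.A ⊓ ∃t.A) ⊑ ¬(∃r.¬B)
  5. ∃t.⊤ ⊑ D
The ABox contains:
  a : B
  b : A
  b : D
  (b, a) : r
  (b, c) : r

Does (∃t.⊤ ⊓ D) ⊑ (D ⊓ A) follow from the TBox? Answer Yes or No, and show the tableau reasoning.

1. (∃t.⊤ ⊓ D) ⊑ (D ⊓ A)  ⇔  ((∃t.⊤ ⊓ D) ⊓ (¬D ⊔ ¬A)) unsat w.r.t. T
   open: L(x₀) ⊇ {D, ¬A, ¬C, ∀s.¬A, ∃r.¬B, …} (+ ∃-successors)
2. Hence (∃t.⊤ ⊓ D) ⊑ (D ⊓ A): not entailed.

No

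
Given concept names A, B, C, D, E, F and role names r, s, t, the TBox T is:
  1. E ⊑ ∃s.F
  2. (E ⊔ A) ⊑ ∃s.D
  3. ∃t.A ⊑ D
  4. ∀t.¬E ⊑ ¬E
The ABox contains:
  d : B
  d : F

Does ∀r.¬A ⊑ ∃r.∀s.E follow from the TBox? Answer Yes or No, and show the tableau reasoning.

No

1. ∀r.¬A ⊑ ∃r.∀s.E  ⇔  (∀r.¬A ⊓ ∀r.∃s.¬E) unsat w.r.t. T
   open: L(x₀) ⊇ {¬A, ¬E, ∀r.¬A, ∀r.∃s.¬E, ∀t.¬A}
2. Hence ∀r.¬A ⊑ ∃r.∀s.E: not entailed.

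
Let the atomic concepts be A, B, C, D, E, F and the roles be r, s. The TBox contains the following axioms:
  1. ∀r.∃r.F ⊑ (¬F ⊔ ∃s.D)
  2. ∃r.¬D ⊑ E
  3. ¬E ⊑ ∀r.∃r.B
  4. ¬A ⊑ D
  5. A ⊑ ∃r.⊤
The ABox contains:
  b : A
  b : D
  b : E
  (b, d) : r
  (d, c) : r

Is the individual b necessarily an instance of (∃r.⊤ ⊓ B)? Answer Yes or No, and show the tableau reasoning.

No

1. b : (∃r.⊤ ⊓ B)?  L(b) = {A, D, E} ∪ {(∀r.⊥ ⊔ ¬B)}
   apply at b: A⊑∃r.⊤
   open: L(b) ⊇ {A, D, E, ¬B, ∃r.∀r.¬F, …} (+ ∃-successors) — b ∉ (∃r.⊤ ⊓ B) possible
2. Hence b : (∃r.⊤ ⊓ B): not entailed.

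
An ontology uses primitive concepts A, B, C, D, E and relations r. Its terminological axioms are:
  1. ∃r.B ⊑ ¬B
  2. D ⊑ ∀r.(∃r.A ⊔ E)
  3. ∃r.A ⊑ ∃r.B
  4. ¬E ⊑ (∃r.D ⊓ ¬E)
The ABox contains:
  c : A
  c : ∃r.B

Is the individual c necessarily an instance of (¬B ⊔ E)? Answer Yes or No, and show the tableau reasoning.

1. c : (¬B ⊔ E)?  L(c) = {A, ∃r.B} ∪ {(B ⊓ ¬E)}
   clash {B, ¬B} at c — c ∈ (¬B ⊔ E)
2. Hence c : (¬B ⊔ E): entailed.

Yes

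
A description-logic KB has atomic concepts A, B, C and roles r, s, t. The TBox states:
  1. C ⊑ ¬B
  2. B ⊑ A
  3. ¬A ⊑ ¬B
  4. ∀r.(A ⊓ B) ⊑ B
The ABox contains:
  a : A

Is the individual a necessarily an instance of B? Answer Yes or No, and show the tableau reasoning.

No

1. a : B?  L(a) = {A} ∪ {¬B}
   open: L(a) ⊇ {A, ¬B, ∃r.(¬A ⊔ ¬B)} (+ ∃-successors) — a ∉ B possible
2. Hence a : B: not entailed.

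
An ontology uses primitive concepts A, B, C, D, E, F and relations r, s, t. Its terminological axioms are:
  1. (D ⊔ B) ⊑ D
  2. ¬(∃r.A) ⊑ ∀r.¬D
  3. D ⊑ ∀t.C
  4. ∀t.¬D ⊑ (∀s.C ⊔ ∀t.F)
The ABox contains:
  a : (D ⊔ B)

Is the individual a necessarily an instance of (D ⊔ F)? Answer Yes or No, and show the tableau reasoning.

1. a : (D ⊔ F)?  L(a) = {(D ⊔ B)} ∪ {(¬D ⊓ ¬F)}
   clash {D, ¬D} at a — a ∈ (D ⊔ F)
2. Hence a : (D ⊔ F): entailed.

Yes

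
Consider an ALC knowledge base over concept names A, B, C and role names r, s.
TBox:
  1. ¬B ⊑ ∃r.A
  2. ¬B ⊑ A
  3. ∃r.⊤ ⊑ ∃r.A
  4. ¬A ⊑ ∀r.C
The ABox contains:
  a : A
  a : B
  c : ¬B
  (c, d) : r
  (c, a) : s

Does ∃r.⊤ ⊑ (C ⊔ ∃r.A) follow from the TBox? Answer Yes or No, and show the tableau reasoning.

1. ∃r.⊤ ⊑ (C ⊔ ∃r.A)  ⇔  (∃r.⊤ ⊓ (¬C ⊓ ∀r.¬A)) unsat w.r.t. T
   all branches close; clash {A, ¬A} at an ∃-successor
2. Hence ∃r.⊤ ⊑ (C ⊔ ∃r.A): entailed.

Yes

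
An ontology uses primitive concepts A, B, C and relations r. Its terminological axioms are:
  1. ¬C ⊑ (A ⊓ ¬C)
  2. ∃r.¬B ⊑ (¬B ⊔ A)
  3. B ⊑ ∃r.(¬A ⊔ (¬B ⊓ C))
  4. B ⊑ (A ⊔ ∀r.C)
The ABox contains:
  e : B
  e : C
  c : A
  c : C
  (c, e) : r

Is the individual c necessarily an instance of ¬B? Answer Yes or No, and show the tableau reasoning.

No

1. c : ¬B?  L(c) = {A, C} ∪ {B}
   apply at c: B⊑∃r.(¬A ⊔ (¬B ⊓ C)); B⊑(A ⊔ ∀r.C)
   open: L(c) ⊇ {A, B, C, ∀r.B, ∃r.(¬A ⊔ (¬B ⊓ C))} (+ ∃-successors) — c ∉ ¬B possible
2. Hence c : ¬B: not entailed.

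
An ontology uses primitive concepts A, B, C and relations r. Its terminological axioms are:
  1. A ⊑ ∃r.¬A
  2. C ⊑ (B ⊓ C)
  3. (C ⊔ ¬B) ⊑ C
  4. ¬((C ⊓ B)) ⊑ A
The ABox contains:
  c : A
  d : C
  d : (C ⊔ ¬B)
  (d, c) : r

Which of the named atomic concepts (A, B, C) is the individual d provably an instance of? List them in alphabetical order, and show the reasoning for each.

{B, C}

1. d : A?  L(d) = {C, (C ⊔ ¬B)} ∪ {¬A}
   apply at d: C⊑(B ⊓ C)
   open: L(d) ⊇ {B, C, ¬A} — d ∉ A possible
2. d : B?  L(d) = {C, (C ⊔ ¬B)} ∪ {¬B}
   clash {B, ¬B} at d — d ∈ B
3. d : C?  L(d) = {C, (C ⊔ ¬B)} ∪ {¬C}
   clash {C, ¬C} at d — d ∈ C
4. Entailed for d: {B, C}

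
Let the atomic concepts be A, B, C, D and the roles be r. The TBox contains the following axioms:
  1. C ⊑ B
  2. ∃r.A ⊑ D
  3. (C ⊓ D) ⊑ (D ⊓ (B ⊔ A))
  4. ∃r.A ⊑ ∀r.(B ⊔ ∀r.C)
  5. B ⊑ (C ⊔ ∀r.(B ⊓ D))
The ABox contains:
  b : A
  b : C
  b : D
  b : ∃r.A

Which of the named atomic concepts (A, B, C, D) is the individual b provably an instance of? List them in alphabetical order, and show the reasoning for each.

{A, B, C, D}

1. b : A?  L(b) = {A, C, D, ∃r.A} ∪ {¬A}
   clash {A, ¬A} at b — b ∈ A
2. b : B?  L(b) = {A, C, D, ∃r.A} ∪ {¬B}
   clash {B, ¬B} at b — b ∈ B
3. b : C?  L(b) = {A, C, D, ∃r.A} ∪ {¬C}
   clash {C, ¬C} at b — b ∈ C
4. b : D?  L(b) = {A, C, D, ∃r.A} ∪ {¬D}
   clash {D, ¬D} at b — b ∈ D
5. Entailed for b: {A, B, C, D}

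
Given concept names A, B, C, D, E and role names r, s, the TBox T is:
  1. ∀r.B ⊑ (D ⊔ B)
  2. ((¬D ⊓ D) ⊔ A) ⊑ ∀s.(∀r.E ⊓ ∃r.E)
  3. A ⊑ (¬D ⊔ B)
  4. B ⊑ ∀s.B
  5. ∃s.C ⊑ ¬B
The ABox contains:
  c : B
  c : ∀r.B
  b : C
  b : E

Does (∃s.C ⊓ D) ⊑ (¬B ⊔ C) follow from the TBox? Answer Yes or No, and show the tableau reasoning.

1. (∃s.C ⊓ D) ⊑ (¬B ⊔ C)  ⇔  ((∃s.C ⊓ D) ⊓ (B ⊓ ¬C)) unsat w.r.t. T
   all branches close; clash {B, ¬B} at x₀
2. Hence (∃s.C ⊓ D) ⊑ (¬B ⊔ C): entailed.

Yes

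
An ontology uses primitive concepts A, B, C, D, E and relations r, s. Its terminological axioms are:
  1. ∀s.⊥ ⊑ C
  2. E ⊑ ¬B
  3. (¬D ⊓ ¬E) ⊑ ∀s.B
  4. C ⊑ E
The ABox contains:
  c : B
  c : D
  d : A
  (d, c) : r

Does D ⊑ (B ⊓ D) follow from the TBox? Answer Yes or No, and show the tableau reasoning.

No

1. D ⊑ (B ⊓ D)  ⇔  (D ⊓ (¬B ⊔ ¬D)) unsat w.r.t. T
   open: L(x₀) ⊇ {D, ¬B, ¬C, ∃s.⊤} (+ ∃-successors)
2. Hence D ⊑ (B ⊓ D): not entailed.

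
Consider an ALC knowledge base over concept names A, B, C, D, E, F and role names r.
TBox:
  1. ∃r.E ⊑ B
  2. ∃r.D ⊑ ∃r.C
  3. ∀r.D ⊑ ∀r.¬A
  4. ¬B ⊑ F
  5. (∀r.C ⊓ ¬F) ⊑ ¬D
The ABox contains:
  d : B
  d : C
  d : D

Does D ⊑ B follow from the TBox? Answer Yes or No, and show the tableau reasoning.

No

1. D ⊑ B  ⇔  (D ⊓ ¬B) unsat w.r.t. T
   apply at x₀: ¬B⊑F
   open: L(x₀) ⊇ {D, F, ¬B, ∀r.¬D, ∀r.¬E, …} (+ ∃-successors)
2. Hence D ⊑ B: not entailed.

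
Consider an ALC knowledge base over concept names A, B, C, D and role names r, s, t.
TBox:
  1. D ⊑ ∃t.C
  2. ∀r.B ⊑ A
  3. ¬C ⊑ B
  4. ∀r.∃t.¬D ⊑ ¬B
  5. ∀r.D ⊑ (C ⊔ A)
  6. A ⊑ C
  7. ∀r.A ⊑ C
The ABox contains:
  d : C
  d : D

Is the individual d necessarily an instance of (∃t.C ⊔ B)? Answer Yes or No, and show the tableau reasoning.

Yes

1. d : (∃t.C ⊔ B)?  L(d) = {C, D} ∪ {(∀t.¬C ⊓ ¬B)}
   clash {C, ¬C} at an ∃-successor — d ∈ (∃t.C ⊔ B)
2. Hence d : (∃t.C ⊔ B): entailed.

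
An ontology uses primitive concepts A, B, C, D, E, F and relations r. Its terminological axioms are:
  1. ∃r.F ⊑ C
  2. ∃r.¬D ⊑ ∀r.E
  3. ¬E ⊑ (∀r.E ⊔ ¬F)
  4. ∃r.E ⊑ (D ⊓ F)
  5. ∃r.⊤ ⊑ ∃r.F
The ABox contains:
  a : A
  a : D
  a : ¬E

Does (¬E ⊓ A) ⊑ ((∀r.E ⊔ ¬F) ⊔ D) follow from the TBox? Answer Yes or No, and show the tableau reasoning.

Yes

1. (¬E ⊓ A) ⊑ ((∀r.E ⊔ ¬F) ⊔ D)  ⇔  ((¬E ⊓ A) ⊓ ((∃r.¬E ⊓ F) ⊓ ¬D)) unsat w.r.t. T
   all branches close; clash {D, ¬D} at x₀
2. Hence (¬E ⊓ A) ⊑ ((∀r.E ⊔ ¬F) ⊔ D): entailed.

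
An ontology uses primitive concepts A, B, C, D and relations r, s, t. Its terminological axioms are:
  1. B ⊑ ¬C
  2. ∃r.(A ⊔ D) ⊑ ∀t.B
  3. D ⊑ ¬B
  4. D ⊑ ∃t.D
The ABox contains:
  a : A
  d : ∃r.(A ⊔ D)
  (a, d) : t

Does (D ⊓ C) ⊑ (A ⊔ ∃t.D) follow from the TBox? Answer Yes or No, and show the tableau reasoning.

1. (D ⊓ C) ⊑ (A ⊔ ∃t.D)  ⇔  ((D ⊓ C) ⊓ (¬A ⊓ ∀t.¬D)) unsat w.r.t. T
   all branches close; clash {C, ¬C} at x₀
2. Hence (D ⊓ C) ⊑ (A ⊔ ∃t.D): entailed.

Yes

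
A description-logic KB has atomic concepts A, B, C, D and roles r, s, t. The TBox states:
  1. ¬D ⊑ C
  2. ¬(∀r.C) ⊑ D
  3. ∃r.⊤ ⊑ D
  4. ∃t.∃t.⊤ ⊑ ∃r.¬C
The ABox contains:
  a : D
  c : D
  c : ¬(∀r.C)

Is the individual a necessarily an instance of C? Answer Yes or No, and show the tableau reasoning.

1. a : C?  L(a) = {D} ∪ {¬C}
   open: L(a) ⊇ {D, ¬C, ∀t.∀t.⊥} — a ∉ C possible
2. Hence a : C: not entailed.

No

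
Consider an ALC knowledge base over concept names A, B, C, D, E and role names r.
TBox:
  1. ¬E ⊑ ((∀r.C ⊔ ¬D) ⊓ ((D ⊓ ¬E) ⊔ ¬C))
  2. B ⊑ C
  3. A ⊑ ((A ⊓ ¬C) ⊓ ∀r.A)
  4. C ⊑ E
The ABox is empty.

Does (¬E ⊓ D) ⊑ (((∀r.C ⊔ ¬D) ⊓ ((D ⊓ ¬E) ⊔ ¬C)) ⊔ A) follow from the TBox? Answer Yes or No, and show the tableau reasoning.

1. (¬E ⊓ D) ⊑ (((∀r.C ⊔ ¬D) ⊓ ((D ⊓ ¬E) ⊔ ¬C)) ⊔ A)  ⇔  ((¬E ⊓ D) ⊓ (((∃r.¬C ⊓ D) ⊔ ((¬D ⊔ E) ⊓ C)) ⊓ ¬A)) unsat w.r.t. T
   all branches close; clash {E, ¬E} at x₀
2. Hence (¬E ⊓ D) ⊑ (((∀r.C ⊔ ¬D) ⊓ ((D ⊓ ¬E) ⊔ ¬C)) ⊔ A): entailed.

Yes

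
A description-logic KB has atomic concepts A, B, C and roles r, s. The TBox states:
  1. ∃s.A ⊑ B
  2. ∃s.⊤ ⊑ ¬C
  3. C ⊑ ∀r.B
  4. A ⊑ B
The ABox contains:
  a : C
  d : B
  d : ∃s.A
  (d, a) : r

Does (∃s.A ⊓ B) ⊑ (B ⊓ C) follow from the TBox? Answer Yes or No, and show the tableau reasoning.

1. (∃s.A ⊓ B) ⊑ (B ⊓ C)  ⇔  ((∃s.A ⊓ B) ⊓ (¬B ⊔ ¬C)) unsat w.r.t. T
   open: L(x₀) ⊇ {B, ¬C, ∃s.A} (+ ∃-successors)
2. Hence (∃s.A ⊓ B) ⊑ (B ⊓ C): not entailed.

No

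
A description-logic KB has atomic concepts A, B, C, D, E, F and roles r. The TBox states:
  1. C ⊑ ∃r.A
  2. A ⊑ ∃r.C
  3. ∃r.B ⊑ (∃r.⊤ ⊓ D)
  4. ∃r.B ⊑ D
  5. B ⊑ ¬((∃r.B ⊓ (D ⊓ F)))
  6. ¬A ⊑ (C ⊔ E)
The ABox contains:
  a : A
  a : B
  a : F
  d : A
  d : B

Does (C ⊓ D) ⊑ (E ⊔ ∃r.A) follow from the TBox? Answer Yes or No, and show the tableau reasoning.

1. (C ⊓ D) ⊑ (E ⊔ ∃r.A)  ⇔  ((C ⊓ D) ⊓ (¬E ⊓ ∀r.¬A)) unsat w.r.t. T
   all branches close; clash {A, ¬A} at an ∃-successor
2. Hence (C ⊓ D) ⊑ (E ⊔ ∃r.A): entailed.

Yes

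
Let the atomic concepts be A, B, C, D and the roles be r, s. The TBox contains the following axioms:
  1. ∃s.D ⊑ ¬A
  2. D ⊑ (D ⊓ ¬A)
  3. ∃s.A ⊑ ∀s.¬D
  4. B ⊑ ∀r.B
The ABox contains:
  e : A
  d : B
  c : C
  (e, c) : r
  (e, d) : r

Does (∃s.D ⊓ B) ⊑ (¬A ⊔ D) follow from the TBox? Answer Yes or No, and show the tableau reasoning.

1. (∃s.D ⊓ B) ⊑ (¬A ⊔ D)  ⇔  ((∃s.D ⊓ B) ⊓ (A ⊓ ¬D)) unsat w.r.t. T
   all branches close; clash {D, ¬D} at an ∃-successor
2. Hence (∃s.D ⊓ B) ⊑ (¬A ⊔ D): entailed.

Yes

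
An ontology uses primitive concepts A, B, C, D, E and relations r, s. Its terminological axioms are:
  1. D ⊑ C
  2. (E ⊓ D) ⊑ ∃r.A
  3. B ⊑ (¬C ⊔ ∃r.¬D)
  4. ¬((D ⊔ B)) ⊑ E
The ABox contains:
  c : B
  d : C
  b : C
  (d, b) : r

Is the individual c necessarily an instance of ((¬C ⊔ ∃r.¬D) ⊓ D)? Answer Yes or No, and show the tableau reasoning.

1. c : ((¬C ⊔ ∃r.¬D) ⊓ D)?  L(c) = {B} ∪ {((C ⊓ ∀r.D) ⊔ ¬D)}
   apply at c: B⊑(¬C ⊔ ∃r.¬D)
   open: L(c) ⊇ {B, ¬C, ¬D} — c ∉ ((¬C ⊔ ∃r.¬D) ⊓ D) possible
2. Hence c : ((¬C ⊔ ∃r.¬D) ⊓ D): not entailed.

No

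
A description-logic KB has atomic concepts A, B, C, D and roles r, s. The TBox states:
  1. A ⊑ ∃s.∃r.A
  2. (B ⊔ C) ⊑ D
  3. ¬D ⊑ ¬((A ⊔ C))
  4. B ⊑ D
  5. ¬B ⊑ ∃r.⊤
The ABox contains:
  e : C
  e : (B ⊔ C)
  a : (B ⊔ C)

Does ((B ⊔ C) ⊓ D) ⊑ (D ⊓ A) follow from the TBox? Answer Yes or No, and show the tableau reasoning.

1. ((B ⊔ C) ⊓ D) ⊑ (D ⊓ A)  ⇔  (((B ⊔ C) ⊓ D) ⊓ (¬D ⊔ ¬A)) unsat w.r.t. T
   open: L(x₀) ⊇ {B, D, ¬A}
2. Hence ((B ⊔ C) ⊓ D) ⊑ (D ⊓ A): not entailed.

No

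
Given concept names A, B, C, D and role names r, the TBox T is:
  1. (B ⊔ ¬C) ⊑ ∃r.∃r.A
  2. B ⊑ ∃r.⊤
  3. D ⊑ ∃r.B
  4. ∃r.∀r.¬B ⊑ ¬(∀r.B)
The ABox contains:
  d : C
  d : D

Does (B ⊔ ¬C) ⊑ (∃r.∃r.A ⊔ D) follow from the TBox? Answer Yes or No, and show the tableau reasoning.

Yes

1. (B ⊔ ¬C) ⊑ (∃r.∃r.A ⊔ D)  ⇔  ((B ⊔ ¬C) ⊓ (∀r.∀r.¬A ⊓ ¬D)) unsat w.r.t. T
   all branches close; clash {A, ¬A} at an ∃-successor
2. Hence (B ⊔ ¬C) ⊑ (∃r.∃r.A ⊔ D): entailed.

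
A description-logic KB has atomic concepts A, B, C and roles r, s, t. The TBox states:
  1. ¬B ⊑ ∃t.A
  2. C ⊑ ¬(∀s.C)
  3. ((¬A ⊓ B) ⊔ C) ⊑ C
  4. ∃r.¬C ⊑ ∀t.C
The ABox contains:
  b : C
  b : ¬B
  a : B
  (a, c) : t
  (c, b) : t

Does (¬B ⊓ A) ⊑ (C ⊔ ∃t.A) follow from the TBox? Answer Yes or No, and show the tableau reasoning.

1. (¬B ⊓ A) ⊑ (C ⊔ ∃t.A)  ⇔  ((¬B ⊓ A) ⊓ (¬C ⊓ ∀t.¬A)) unsat w.r.t. T
   all branches close; clash {C, ¬C} at x₀
2. Hence (¬B ⊓ A) ⊑ (C ⊔ ∃t.A): entailed.

Yes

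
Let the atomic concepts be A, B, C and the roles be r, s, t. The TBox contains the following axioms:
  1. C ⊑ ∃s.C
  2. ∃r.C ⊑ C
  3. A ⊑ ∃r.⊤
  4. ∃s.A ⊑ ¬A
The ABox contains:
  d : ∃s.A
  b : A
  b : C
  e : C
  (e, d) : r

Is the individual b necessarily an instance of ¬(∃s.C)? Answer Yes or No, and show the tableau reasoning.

1. b : ¬(∃s.C)?  L(b) = {A, C} ∪ {∃s.C}
   apply at b: A⊑∃r.⊤
   open: L(b) ⊇ {A, C, ∀s.¬A, ∃r.⊤, ∃s.C} (+ ∃-successors) — b ∉ ¬(∃s.C) possible
2. Hence b : ¬(∃s.C): not entailed.

No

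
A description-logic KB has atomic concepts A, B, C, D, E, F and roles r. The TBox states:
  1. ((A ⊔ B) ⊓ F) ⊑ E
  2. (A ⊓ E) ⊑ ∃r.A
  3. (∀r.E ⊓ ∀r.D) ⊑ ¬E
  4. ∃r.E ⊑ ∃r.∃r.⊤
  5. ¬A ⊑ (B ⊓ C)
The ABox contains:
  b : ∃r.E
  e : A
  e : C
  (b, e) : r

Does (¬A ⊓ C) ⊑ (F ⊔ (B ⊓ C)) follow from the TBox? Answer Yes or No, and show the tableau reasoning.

1. (¬A ⊓ C) ⊑ (F ⊔ (B ⊓ C))  ⇔  ((¬A ⊓ C) ⊓ (¬F ⊓ (¬B ⊔ ¬C))) unsat w.r.t. T
   all branches close; clash {C, ¬C} at x₀
2. Hence (¬A ⊓ C) ⊑ (F ⊔ (B ⊓ C)): entailed.

Yes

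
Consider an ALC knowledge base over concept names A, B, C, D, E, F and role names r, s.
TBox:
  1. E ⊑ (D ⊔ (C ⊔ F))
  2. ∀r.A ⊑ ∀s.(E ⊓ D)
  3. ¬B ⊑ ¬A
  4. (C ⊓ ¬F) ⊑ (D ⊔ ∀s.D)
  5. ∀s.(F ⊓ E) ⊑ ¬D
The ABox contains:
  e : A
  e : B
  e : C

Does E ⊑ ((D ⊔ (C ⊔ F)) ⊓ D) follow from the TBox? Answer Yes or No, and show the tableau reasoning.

1. E ⊑ ((D ⊔ (C ⊔ F)) ⊓ D)  ⇔  (E ⊓ ((¬D ⊓ (¬C ⊓ ¬F)) ⊔ ¬D)) unsat w.r.t. T
   apply at x₀: E⊑(D ⊔ (C ⊔ F))
   open: L(x₀) ⊇ {B, E, F, ¬C, ¬D, …} (+ ∃-successors)
2. Hence E ⊑ ((D ⊔ (C ⊔ F)) ⊓ D): not entailed.

No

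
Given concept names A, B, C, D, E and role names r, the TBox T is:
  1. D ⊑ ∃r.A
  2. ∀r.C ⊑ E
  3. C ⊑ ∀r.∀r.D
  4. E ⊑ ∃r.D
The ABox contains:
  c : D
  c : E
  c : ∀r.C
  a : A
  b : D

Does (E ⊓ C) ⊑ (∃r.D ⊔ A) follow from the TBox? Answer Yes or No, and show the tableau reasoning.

Yes

1. (E ⊓ C) ⊑ (∃r.D ⊔ A)  ⇔  ((E ⊓ C) ⊓ (∀r.¬D ⊓ ¬A)) unsat w.r.t. T
   all branches close; clash {D, ¬D} at an ∃-successor
2. Hence (E ⊓ C) ⊑ (∃r.D ⊔ A): entailed.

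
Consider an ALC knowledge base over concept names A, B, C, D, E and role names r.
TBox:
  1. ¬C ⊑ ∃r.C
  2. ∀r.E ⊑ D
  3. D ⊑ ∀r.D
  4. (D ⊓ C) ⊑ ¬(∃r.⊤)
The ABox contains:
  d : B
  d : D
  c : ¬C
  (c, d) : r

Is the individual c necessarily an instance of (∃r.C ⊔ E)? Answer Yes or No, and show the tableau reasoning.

1. c : (∃r.C ⊔ E)?  L(c) = {¬C} ∪ {(∀r.¬C ⊓ ¬E)}
   clash ⊥ at d — c ∈ (∃r.C ⊔ E)
2. Hence c : (∃r.C ⊔ E): entailed.

Yes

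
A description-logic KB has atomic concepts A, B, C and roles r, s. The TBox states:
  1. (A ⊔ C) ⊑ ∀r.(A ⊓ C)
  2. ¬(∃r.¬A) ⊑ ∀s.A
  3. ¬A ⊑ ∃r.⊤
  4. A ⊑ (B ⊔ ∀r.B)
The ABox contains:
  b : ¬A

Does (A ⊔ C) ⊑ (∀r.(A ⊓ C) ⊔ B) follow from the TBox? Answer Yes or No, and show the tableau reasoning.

1. (A ⊔ C) ⊑ (∀r.(A ⊓ C) ⊔ B)  ⇔  ((A ⊔ C) ⊓ (∃r.(¬A ⊔ ¬C) ⊓ ¬B)) unsat w.r.t. T
   all branches close; clash {C, ¬C} at an ∃-successor
2. Hence (A ⊔ C) ⊑ (∀r.(A ⊓ C) ⊔ B): entailed.

Yes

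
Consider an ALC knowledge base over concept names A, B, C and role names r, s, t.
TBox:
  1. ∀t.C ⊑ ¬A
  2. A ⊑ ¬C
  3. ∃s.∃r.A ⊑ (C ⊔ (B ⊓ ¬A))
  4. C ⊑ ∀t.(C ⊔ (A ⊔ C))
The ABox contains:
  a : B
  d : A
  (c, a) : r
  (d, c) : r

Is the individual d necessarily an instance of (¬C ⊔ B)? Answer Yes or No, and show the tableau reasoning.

Yes

1. d : (¬C ⊔ B)?  L(d) = {A} ∪ {(C ⊓ ¬B)}
   clash {C, ¬C} at d — d ∈ (¬C ⊔ B)
2. Hence d : (¬C ⊔ B): entailed.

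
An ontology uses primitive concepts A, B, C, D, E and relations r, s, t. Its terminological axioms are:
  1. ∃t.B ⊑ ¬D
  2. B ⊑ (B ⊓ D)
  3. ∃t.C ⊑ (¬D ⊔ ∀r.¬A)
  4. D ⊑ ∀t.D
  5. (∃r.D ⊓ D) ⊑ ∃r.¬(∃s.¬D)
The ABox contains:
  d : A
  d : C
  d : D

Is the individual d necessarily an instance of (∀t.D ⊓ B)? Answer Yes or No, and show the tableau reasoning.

1. d : (∀t.D ⊓ B)?  L(d) = {A, C, D} ∪ {(∃t.¬D ⊔ ¬B)}
   apply at d: D⊑∀t.D
   open: L(d) ⊇ {A, C, D, ¬B, ∀r.¬D, …} — d ∉ (∀t.D ⊓ B) possible
2. Hence d : (∀t.D ⊓ B): not entailed.

No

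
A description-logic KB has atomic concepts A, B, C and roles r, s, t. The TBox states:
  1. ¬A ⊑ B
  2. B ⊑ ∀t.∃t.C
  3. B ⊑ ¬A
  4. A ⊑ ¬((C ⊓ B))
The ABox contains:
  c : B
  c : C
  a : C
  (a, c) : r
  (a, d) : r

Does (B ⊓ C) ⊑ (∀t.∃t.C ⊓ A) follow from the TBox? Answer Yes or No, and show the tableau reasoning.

1. (B ⊓ C) ⊑ (∀t.∃t.C ⊓ A)  ⇔  ((B ⊓ C) ⊓ (∃t.∀t.¬C ⊔ ¬A)) unsat w.r.t. T
   apply at x₀: B⊑∀t.∃t.C; B⊑¬A
   open: L(x₀) ⊇ {B, C, ¬A, ∀t.∃t.C}
2. Hence (B ⊓ C) ⊑ (∀t.∃t.C ⊓ A): not entailed.

No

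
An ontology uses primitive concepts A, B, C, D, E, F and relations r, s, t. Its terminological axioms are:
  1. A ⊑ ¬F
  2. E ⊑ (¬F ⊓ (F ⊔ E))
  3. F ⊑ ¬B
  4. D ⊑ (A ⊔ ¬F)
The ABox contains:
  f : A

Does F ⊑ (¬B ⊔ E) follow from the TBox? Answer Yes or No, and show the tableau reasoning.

1. F ⊑ (¬B ⊔ E)  ⇔  (F ⊓ (B ⊓ ¬E)) unsat w.r.t. T
   all branches close; clash {F, ¬F} at x₀
2. Hence F ⊑ (¬B ⊔ E): entailed.

Yes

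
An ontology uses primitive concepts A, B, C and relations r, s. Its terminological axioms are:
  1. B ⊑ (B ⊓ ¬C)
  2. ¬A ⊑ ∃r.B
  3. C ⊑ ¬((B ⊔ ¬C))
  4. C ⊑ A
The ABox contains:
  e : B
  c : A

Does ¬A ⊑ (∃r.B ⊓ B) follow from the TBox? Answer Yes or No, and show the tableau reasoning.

No

1. ¬A ⊑ (∃r.B ⊓ B)  ⇔  (¬A ⊓ (∀r.¬B ⊔ ¬B)) unsat w.r.t. T
   apply at x₀: ¬A⊑∃r.B
   open: L(x₀) ⊇ {¬A, ¬B, ¬C, ∃r.B} (+ ∃-successors)
2. Hence ¬A ⊑ (∃r.B ⊓ B): not entailed.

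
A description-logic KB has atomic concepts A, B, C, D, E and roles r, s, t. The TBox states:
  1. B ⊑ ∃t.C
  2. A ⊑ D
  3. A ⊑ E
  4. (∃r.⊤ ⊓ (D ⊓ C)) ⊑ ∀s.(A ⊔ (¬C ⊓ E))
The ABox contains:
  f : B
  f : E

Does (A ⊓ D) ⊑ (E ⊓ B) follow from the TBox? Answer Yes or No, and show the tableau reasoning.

1. (A ⊓ D) ⊑ (E ⊓ B)  ⇔  ((A ⊓ D) ⊓ (¬E ⊔ ¬B)) unsat w.r.t. T
   apply at x₀: A⊑E
   open: L(x₀) ⊇ {A, D, E, ¬B, ∀r.⊥}
2. Hence (A ⊓ D) ⊑ (E ⊓ B): not entailed.

No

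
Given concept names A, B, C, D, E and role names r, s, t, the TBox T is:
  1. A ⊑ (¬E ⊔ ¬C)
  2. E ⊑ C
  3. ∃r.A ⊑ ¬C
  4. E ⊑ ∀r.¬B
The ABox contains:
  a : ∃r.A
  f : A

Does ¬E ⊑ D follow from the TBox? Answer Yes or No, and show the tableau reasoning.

No

1. ¬E ⊑ D  ⇔  (¬E ⊓ ¬D) unsat w.r.t. T
   open: L(x₀) ⊇ {¬A, ¬D, ¬E, ∀r.¬A}
2. Hence ¬E ⊑ D: not entailed.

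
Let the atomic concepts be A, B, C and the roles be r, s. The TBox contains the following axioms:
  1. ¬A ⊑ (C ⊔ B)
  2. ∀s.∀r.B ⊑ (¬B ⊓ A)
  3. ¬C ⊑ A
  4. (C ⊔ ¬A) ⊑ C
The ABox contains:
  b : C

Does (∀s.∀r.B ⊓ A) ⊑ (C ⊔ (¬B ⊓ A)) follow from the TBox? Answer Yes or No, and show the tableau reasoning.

1. (∀s.∀r.B ⊓ A) ⊑ (C ⊔ (¬B ⊓ A))  ⇔  ((∀s.∀r.B ⊓ A) ⊓ (¬C ⊓ (B ⊔ ¬A))) unsat w.r.t. T
   all branches close; clash {A, ¬A} at x₀
2. Hence (∀s.∀r.B ⊓ A) ⊑ (C ⊔ (¬B ⊓ A)): entailed.

Yes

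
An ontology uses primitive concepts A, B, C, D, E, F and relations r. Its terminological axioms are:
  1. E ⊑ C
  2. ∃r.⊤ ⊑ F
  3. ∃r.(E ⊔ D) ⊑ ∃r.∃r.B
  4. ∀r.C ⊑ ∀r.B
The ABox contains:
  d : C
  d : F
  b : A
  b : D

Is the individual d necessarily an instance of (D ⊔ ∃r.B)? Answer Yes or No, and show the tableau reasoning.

No

1. d : (D ⊔ ∃r.B)?  L(d) = {C, F} ∪ {(¬D ⊓ ∀r.¬B)}
   open: L(d) ⊇ {C, F, ¬D, ∀r.(¬E ⊓ ¬D), ∀r.¬B, …} (+ ∃-successors) — d ∉ (D ⊔ ∃r.B) possible
2. Hence d : (D ⊔ ∃r.B): not entailed.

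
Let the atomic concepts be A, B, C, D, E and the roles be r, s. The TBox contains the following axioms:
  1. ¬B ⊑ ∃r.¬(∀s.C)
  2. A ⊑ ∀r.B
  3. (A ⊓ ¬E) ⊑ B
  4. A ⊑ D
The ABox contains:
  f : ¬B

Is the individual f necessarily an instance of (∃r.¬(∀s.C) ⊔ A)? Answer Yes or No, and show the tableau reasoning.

1. f : (∃r.¬(∀s.C) ⊔ A)?  L(f) = {¬B} ∪ {(∀r.∀s.C ⊓ ¬A)}
   clash {B, ¬B} at f — f ∈ (∃r.¬(∀s.C) ⊔ A)
2. Hence f : (∃r.¬(∀s.C) ⊔ A): entailed.

Yes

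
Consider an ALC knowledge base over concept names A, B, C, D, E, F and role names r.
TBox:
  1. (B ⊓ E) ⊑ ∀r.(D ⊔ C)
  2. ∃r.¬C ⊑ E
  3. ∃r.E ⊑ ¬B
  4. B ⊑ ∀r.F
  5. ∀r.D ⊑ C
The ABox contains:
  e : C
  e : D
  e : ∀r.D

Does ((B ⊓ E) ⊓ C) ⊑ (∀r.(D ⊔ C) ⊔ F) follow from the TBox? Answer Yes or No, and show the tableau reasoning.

1. ((B ⊓ E) ⊓ C) ⊑ (∀r.(D ⊔ C) ⊔ F)  ⇔  (((B ⊓ E) ⊓ C) ⊓ (∃r.(¬D ⊓ ¬C) ⊓ ¬F)) unsat w.r.t. T
   all branches close; clash {B, ¬B} at x₀
2. Hence ((B ⊓ E) ⊓ C) ⊑ (∀r.(D ⊔ C) ⊔ F): entailed.

Yes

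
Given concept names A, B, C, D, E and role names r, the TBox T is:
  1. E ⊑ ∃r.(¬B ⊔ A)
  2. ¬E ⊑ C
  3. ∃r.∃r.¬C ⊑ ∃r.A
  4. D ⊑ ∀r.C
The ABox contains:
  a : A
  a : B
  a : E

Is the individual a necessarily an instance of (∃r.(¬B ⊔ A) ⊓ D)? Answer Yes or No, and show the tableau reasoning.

1. a : (∃r.(¬B ⊔ A) ⊓ D)?  L(a) = {A, B, E} ∪ {(∀r.(B ⊓ ¬A) ⊔ ¬D)}
   apply at a: E⊑∃r.(¬B ⊔ A)
   open: L(a) ⊇ {A, B, E, ¬D, ∀r.∀r.C, …} (+ ∃-successors) — a ∉ (∃r.(¬B ⊔ A) ⊓ D) possible
2. Hence a : (∃r.(¬B ⊔ A) ⊓ D): not entailed.

No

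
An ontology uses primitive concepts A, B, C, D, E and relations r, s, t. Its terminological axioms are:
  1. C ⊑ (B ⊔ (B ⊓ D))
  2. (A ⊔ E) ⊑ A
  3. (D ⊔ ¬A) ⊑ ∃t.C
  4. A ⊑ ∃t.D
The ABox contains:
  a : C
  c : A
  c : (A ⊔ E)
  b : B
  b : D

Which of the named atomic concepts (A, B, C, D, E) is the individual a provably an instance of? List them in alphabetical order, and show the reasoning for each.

{B, C}

1. a : A?  L(a) = {C} ∪ {¬A}
   apply at a: C⊑(B ⊔ (B ⊓ D))
   open: L(a) ⊇ {B, C, ¬A, ¬E, ∃t.C} (+ ∃-successors) — a ∉ A possible
2. a : B?  L(a) = {C} ∪ {¬B}
   clash {B, ¬B} at a — a ∈ B
3. a : C?  L(a) = {C} ∪ {¬C}
   clash {C, ¬C} at a — a ∈ C
4. a : D?  L(a) = {C} ∪ {¬D}
   apply at a: C⊑(B ⊔ (B ⊓ D))
   open: L(a) ⊇ {B, C, ¬A, ¬D, ¬E, …} (+ ∃-successors) — a ∉ D possible
5. a : E?  L(a) = {C} ∪ {¬E}
   apply at a: C⊑(B ⊔ (B ⊓ D))
   open: L(a) ⊇ {B, C, ¬A, ¬E, ∃t.C} (+ ∃-successors) — a ∉ E possible
6. Entailed for a: {B, C}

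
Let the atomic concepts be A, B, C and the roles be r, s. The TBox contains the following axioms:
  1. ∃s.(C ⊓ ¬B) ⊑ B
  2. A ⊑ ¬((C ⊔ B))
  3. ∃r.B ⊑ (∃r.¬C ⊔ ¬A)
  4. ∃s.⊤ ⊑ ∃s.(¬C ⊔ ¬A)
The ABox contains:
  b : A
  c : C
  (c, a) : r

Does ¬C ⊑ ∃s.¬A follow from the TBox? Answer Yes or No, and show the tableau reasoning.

No

1. ¬C ⊑ ∃s.¬A  ⇔  (¬C ⊓ ∀s.A) unsat w.r.t. T
   open: L(x₀) ⊇ {¬A, ¬C, ∀r.¬B, ∀s.(¬C ⊔ B), ∀s.A, …}
2. Hence ¬C ⊑ ∃s.¬A: not entailed.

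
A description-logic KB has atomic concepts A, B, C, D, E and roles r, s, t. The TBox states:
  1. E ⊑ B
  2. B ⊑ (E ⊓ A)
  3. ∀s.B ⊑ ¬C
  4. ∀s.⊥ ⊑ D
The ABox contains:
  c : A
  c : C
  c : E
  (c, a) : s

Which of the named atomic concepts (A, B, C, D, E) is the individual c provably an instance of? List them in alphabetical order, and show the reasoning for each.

{A, B, C, E}

1. c : A?  L(c) = {A, C, E} ∪ {¬A}
   clash {A, ¬A} at c — c ∈ A
2. c : B?  L(c) = {A, C, E} ∪ {¬B}
   clash {B, ¬B} at c — c ∈ B
3. c : C?  L(c) = {A, C, E} ∪ {¬C}
   clash {C, ¬C} at c — c ∈ C
4. c : D?  L(c) = {A, C, E} ∪ {¬D}
   apply at c: E⊑B
   open: L(c) ⊇ {A, B, C, E, ¬D, …} (+ ∃-successors) — c ∉ D possible
5. c : E?  L(c) = {A, C, E} ∪ {¬E}
   clash {E, ¬E} at c — c ∈ E
6. Entailed for c: {A, B, C, E}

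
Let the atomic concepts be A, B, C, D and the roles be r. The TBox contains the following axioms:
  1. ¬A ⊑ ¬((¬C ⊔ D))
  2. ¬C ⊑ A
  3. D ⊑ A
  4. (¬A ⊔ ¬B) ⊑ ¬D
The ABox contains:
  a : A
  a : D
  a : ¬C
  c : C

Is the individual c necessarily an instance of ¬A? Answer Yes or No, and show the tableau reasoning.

No

1. c : ¬A?  L(c) = {C} ∪ {A}
   open: L(c) ⊇ {A, B, C} — c ∉ ¬A possible
2. Hence c : ¬A: not entailed.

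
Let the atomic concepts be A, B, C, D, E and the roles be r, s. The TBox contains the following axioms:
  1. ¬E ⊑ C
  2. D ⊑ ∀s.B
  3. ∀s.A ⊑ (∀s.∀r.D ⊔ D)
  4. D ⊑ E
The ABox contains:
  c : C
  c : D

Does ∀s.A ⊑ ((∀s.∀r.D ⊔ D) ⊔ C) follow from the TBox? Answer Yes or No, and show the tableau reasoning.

Yes

1. ∀s.A ⊑ ((∀s.∀r.D ⊔ D) ⊔ C)  ⇔  (∀s.A ⊓ ((∃s.∃r.¬D ⊓ ¬D) ⊓ ¬C)) unsat w.r.t. T
   all branches close; clash {C, ¬C} at x₀
2. Hence ∀s.A ⊑ ((∀s.∀r.D ⊔ D) ⊔ C): entailed.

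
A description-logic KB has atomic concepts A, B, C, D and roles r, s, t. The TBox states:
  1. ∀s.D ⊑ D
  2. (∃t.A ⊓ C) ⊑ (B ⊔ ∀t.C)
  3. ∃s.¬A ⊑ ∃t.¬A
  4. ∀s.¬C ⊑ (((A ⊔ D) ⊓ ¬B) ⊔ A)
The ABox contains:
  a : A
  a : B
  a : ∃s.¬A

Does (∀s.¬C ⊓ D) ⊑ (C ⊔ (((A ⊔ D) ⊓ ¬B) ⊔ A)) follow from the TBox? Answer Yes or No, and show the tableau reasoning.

Yes

1. (∀s.¬C ⊓ D) ⊑ (C ⊔ (((A ⊔ D) ⊓ ¬B) ⊔ A))  ⇔  ((∀s.¬C ⊓ D) ⊓ (¬C ⊓ (((¬A ⊓ ¬D) ⊔ B) ⊓ ¬A))) unsat w.r.t. T
   all branches close; clash {A, ¬A} at x₀
2. Hence (∀s.¬C ⊓ D) ⊑ (C ⊔ (((A ⊔ D) ⊓ ¬B) ⊔ A)): entailed.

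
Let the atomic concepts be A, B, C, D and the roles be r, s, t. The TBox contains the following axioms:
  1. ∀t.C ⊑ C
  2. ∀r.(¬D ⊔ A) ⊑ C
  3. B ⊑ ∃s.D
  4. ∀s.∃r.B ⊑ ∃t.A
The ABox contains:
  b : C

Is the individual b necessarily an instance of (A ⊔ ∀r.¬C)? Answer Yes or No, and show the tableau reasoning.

1. b : (A ⊔ ∀r.¬C)?  L(b) = {C} ∪ {(¬A ⊓ ∃r.C)}
   open: L(b) ⊇ {C, ¬A, ¬B, ∃r.C, ∃s.∀r.¬B} (+ ∃-successors) — b ∉ (A ⊔ ∀r.¬C) possible
2. Hence b : (A ⊔ ∀r.¬C): not entailed.

No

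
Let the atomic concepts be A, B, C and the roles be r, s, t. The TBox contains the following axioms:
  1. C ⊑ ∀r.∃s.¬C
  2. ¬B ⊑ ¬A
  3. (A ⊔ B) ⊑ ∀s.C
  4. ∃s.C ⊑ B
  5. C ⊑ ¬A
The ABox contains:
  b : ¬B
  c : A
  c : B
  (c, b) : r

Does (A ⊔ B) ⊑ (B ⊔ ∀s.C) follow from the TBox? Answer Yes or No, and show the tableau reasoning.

Yes

1. (A ⊔ B) ⊑ (B ⊔ ∀s.C)  ⇔  ((A ⊔ B) ⊓ (¬B ⊓ ∃s.¬C)) unsat w.r.t. T
   all branches close; clash {B, ¬B} at x₀
2. Hence (A ⊔ B) ⊑ (B ⊔ ∀s.C): entailed.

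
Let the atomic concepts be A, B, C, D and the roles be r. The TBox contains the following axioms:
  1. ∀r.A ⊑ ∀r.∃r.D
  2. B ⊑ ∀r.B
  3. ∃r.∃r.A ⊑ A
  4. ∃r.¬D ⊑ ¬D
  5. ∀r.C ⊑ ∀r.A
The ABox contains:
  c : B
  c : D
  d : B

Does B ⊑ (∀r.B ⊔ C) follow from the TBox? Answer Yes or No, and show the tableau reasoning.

1. B ⊑ (∀r.B ⊔ C)  ⇔  (B ⊓ (∃r.¬B ⊓ ¬C)) unsat w.r.t. T
   all branches close; clash {B, ¬B} at an ∃-successor
2. Hence B ⊑ (∀r.B ⊔ C): entailed.

Yes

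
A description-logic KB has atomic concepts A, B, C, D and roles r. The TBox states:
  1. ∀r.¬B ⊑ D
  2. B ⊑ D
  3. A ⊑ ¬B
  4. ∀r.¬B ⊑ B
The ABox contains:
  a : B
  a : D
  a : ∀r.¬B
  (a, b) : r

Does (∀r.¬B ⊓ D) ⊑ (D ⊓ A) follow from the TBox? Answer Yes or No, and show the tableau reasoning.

1. (∀r.¬B ⊓ D) ⊑ (D ⊓ A)  ⇔  ((∀r.¬B ⊓ D) ⊓ (¬D ⊔ ¬A)) unsat w.r.t. T
   apply at x₀: ∀r.¬B⊑B
   open: L(x₀) ⊇ {B, D, ¬A, ∀r.¬B}
2. Hence (∀r.¬B ⊓ D) ⊑ (D ⊓ A): not entailed.

No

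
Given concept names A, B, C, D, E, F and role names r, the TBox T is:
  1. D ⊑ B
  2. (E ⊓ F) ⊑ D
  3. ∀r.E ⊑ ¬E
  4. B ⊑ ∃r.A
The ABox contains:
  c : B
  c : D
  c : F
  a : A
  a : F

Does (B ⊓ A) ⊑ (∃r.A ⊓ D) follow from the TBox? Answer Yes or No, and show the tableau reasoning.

1. (B ⊓ A) ⊑ (∃r.A ⊓ D)  ⇔  ((B ⊓ A) ⊓ (∀r.¬A ⊔ ¬D)) unsat w.r.t. T
   apply at x₀: B⊑∃r.A
   open: L(x₀) ⊇ {A, B, ¬D, ¬E, ∃r.A} (+ ∃-successors)
2. Hence (B ⊓ A) ⊑ (∃r.A ⊓ D): not entailed.

No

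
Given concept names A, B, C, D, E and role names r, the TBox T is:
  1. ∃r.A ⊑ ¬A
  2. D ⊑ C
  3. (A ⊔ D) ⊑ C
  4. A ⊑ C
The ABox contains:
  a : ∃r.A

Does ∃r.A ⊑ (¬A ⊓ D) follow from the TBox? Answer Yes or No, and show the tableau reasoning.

1. ∃r.A ⊑ (¬A ⊓ D)  ⇔  (∃r.A ⊓ (A ⊔ ¬D)) unsat w.r.t. T
   apply at x₀: ∃r.A⊑¬A
   open: L(x₀) ⊇ {¬A, ¬D, ∃r.A} (+ ∃-successors)
2. Hence ∃r.A ⊑ (¬A ⊓ D): not entailed.

No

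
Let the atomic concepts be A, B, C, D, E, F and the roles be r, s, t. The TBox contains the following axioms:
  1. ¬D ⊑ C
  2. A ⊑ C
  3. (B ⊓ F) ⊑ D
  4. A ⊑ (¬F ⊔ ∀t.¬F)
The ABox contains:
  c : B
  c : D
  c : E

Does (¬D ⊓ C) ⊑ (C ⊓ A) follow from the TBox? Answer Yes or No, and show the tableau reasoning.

No

1. (¬D ⊓ C) ⊑ (C ⊓ A)  ⇔  ((¬D ⊓ C) ⊓ (¬C ⊔ ¬A)) unsat w.r.t. T
   open: L(x₀) ⊇ {C, ¬A, ¬B, ¬D}
2. Hence (¬D ⊓ C) ⊑ (C ⊓ A): not entailed.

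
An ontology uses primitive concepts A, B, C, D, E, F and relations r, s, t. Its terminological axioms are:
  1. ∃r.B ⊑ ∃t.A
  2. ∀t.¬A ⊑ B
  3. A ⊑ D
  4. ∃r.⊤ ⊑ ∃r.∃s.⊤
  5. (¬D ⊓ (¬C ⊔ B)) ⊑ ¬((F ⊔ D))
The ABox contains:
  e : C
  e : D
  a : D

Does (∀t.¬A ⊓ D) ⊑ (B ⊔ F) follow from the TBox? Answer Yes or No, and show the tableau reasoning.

Yes

1. (∀t.¬A ⊓ D) ⊑ (B ⊔ F)  ⇔  ((∀t.¬A ⊓ D) ⊓ (¬B ⊓ ¬F)) unsat w.r.t. T
   all branches close; clash {B, ¬B} at x₀
2. Hence (∀t.¬A ⊓ D) ⊑ (B ⊔ F): entailed.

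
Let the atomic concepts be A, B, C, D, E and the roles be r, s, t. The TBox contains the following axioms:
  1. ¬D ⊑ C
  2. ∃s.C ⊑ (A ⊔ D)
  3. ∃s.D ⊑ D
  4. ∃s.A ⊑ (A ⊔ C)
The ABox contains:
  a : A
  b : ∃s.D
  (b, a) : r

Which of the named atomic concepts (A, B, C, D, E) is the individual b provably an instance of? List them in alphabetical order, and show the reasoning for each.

{D}

1. b : A?  L(b) = {∃s.D} ∪ {¬A}
   apply at b: ∃s.D⊑D
   open: L(b) ⊇ {D, ¬A, ∀s.¬A, ∀s.¬C, ∃s.D} (+ ∃-successors) — b ∉ A possible
2. b : B?  L(b) = {∃s.D} ∪ {¬B}
   apply at b: ∃s.D⊑D
   open: L(b) ⊇ {D, ¬B, ∀s.¬A, ∀s.¬C, ∃s.D} (+ ∃-successors) — b ∉ B possible
3. b : C?  L(b) = {∃s.D} ∪ {¬C}
   apply at b: ∃s.D⊑D
   open: L(b) ⊇ {D, ¬C, ∀s.¬A, ∀s.¬C, ∃s.D} (+ ∃-successors) — b ∉ C possible
4. b : D?  L(b) = {∃s.D} ∪ {¬D}
   clash {D, ¬D} at b — b ∈ D
5. b : E?  L(b) = {∃s.D} ∪ {¬E}
   apply at b: ∃s.D⊑D
   open: L(b) ⊇ {D, ¬E, ∀s.¬A, ∀s.¬C, ∃s.D} (+ ∃-successors) — b ∉ E possible
6. Entailed for b: {D}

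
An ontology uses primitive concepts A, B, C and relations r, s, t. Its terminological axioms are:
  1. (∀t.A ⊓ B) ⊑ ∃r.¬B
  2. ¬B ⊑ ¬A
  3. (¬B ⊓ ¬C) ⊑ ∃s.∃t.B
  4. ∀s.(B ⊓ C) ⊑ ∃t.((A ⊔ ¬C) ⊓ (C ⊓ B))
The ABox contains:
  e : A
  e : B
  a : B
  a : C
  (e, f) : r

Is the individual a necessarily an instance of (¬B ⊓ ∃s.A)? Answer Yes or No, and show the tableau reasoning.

No

1. a : (¬B ⊓ ∃s.A)?  L(a) = {B, C} ∪ {(B ⊔ ∀s.¬A)}
   open: L(a) ⊇ {B, C, ∃s.(¬B ⊔ ¬C), ∃t.¬A} (+ ∃-successors) — a ∉ (¬B ⊓ ∃s.A) possible
2. Hence a : (¬B ⊓ ∃s.A): not entailed.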